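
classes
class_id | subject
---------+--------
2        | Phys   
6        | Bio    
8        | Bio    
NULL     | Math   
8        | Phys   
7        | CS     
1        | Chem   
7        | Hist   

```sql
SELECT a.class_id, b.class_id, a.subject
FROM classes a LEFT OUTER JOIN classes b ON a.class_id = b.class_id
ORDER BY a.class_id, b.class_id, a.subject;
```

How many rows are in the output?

12

LEFT JOIN keeps every row from `classes a`; unmatched rows get NULL for `classes b`'s columns.
Matching on a.class_id = b.class_id. A NULL in a compared column never satisfies the condition.
- a[0] class_id=2 → 1 match(es) in b → 1 row(s).
- a[1] class_id=6 → 1 match(es) in b → 1 row(s).
- a[2] class_id=8 → 2 match(es) in b → 2 row(s).
- a[3] class_id=NULL → no match; kept with NULLs on the b side.
- a[4] class_id=8 → 2 match(es) in b → 2 row(s).
- a[5] class_id=7 → 2 match(es) in b → 2 row(s).
- a[6] class_id=1 → 1 match(es) in b → 1 row(s).
- a[7] class_id=7 → 2 match(es) in b → 2 row(s).
Total: 11 matched + 1 padded = 12 rows.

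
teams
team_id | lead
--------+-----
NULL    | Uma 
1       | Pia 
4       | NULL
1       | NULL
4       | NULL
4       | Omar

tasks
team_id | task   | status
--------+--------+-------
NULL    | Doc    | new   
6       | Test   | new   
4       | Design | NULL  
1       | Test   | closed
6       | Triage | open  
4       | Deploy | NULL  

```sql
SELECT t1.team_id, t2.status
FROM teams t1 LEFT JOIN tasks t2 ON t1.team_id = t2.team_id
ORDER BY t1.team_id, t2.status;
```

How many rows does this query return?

LEFT JOIN keeps every row from `teams`; unmatched rows get NULL for `tasks`'s columns.
Matching on t1.team_id = t2.team_id. A NULL in a compared column never satisfies the condition.
- t1 (team_id=NULL) has no partner → padded with NULL.
- t1 (team_id=1) pairs with 1 row(s) of t2.
- t1 (team_id=4) pairs with 2 row(s) of t2.
- t1 (team_id=1) pairs with 1 row(s) of t2.
- t1 (team_id=4) pairs with 2 row(s) of t2.
- t1 (team_id=4) pairs with 2 row(s) of t2.
Total: 8 matched + 1 padded = 9 rows.

9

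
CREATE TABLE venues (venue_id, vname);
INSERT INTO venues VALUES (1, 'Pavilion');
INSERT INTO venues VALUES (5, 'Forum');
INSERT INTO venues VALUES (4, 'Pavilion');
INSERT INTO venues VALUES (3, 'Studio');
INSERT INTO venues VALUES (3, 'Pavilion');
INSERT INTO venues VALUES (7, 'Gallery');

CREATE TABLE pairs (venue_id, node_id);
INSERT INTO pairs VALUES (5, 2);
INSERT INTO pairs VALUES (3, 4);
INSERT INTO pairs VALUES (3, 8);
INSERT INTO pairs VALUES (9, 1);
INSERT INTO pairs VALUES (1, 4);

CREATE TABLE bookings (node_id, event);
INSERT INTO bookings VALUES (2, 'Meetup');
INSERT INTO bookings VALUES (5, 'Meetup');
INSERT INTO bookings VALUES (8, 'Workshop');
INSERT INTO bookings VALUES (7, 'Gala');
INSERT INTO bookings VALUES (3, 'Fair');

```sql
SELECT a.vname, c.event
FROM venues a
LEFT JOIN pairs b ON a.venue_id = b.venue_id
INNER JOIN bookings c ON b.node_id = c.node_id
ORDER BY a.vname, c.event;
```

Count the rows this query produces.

Step 1 — a LEFT JOIN b on venue_id → 8 row(s).
Then INNER JOIN `bookings c` on node_id: keep only rows whose b.node_id appears in c.
Result: 3 row(s).

3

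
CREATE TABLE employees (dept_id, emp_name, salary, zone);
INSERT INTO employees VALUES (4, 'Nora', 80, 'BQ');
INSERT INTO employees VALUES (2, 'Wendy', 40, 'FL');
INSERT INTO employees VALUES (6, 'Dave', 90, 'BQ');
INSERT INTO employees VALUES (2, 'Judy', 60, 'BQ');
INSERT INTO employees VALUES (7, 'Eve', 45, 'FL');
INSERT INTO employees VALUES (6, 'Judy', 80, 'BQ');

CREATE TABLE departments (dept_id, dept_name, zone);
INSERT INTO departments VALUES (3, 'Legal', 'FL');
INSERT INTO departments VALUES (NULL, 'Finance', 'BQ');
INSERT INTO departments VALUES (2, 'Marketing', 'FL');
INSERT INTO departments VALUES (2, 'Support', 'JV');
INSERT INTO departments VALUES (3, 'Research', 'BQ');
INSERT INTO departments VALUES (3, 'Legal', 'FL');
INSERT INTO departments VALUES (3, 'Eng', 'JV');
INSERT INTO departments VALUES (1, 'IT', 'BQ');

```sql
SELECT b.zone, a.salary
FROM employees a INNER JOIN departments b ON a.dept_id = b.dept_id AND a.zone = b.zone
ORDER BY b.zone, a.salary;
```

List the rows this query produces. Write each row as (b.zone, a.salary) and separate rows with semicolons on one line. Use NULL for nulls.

INNER JOIN keeps only pairs where the ON condition holds.
Matching on a.dept_id = b.dept_id AND a.zone = b.zone. A NULL in a compared column never satisfies the condition.
Matched pairs: 1.

(FL, 40)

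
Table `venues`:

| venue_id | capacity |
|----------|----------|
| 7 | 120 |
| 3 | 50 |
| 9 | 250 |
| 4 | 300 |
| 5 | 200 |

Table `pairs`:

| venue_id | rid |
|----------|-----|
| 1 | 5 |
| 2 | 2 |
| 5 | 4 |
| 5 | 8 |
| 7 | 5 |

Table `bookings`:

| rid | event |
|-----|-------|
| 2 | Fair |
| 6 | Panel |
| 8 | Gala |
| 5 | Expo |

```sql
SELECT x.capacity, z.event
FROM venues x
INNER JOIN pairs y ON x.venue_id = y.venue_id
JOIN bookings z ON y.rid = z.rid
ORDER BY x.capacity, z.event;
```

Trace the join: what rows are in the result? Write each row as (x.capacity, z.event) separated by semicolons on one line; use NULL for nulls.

(120, Expo); (200, Gala)

Joins associate left-to-right: venues INNER JOIN pairs on venue_id gives 3 intermediate row(s).
Then INNER JOIN `bookings z` on rid: keep only rows whose y.rid appears in z.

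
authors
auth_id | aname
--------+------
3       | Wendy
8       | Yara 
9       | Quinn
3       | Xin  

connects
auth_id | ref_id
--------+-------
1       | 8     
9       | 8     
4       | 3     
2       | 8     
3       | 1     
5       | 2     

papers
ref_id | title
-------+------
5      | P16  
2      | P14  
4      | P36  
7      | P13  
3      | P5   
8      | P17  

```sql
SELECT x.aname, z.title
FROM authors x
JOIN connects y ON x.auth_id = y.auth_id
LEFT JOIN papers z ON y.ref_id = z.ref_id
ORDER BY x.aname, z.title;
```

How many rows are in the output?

Evaluate left to right. First `authors x INNER JOIN connects y` on auth_id: 3 row(s).
Then LEFT JOIN `papers z` on ref_id: each of those 3 rows is kept; rows whose y.ref_id has no match in z get NULL for z's columns.
Result: 3 row(s).

3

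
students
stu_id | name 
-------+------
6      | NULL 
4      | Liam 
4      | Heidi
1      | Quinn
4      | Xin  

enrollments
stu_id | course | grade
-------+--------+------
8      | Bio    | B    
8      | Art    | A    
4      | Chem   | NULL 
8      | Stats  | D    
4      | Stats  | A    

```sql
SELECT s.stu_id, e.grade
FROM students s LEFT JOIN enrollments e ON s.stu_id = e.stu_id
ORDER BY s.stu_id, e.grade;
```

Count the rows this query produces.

8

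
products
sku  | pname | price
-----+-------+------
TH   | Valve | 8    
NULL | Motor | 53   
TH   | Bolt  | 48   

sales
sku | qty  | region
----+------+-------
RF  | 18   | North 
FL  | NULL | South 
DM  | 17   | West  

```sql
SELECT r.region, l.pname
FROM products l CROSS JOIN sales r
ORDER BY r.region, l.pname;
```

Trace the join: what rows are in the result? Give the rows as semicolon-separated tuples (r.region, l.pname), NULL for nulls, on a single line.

CROSS JOIN pairs every row of `products` with every row of `sales`: 3 × 3 = 9 rows.
After projecting and ordering:
r.region | l.pname
North | Bolt
North | Motor
North | Valve
South | Bolt
South | Motor
South | Valve
West | Bolt
West | Motor
West | Valve

(North, Bolt); (North, Motor); (North, Valve); (South, Bolt); (South, Motor); (South, Valve); (West, Bolt); (West, Motor); (West, Valve)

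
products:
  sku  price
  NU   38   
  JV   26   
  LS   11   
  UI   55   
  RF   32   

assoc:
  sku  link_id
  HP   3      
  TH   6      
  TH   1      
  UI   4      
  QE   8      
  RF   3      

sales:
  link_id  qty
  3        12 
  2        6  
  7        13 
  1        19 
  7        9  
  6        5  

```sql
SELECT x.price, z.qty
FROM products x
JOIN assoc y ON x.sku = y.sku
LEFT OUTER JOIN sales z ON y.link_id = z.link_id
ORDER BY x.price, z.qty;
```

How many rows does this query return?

2

Step 1 — x INNER JOIN y on sku → 2 row(s).
Then LEFT JOIN `sales z` on link_id: each of those 2 rows is kept; rows whose y.link_id has no match in z get NULL for z's columns.
Result: 2 row(s).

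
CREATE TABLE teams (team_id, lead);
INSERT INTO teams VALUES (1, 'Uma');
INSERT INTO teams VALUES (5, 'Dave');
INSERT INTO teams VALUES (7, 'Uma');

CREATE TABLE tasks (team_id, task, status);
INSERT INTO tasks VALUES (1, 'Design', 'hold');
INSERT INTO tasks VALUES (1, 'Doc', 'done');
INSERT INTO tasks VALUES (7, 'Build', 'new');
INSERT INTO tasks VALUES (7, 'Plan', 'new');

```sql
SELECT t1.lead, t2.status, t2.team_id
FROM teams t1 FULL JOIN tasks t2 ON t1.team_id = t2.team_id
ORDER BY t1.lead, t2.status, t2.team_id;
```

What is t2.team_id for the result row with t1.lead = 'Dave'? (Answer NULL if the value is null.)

NULL

FULL OUTER JOIN keeps every row from both sides; unmatched rows get NULL for the other side's columns.
Matching on t1.team_id = t2.team_id.
Matched pairs: 4; unmatched t1 rows kept: 1; unmatched t2 rows kept: 0.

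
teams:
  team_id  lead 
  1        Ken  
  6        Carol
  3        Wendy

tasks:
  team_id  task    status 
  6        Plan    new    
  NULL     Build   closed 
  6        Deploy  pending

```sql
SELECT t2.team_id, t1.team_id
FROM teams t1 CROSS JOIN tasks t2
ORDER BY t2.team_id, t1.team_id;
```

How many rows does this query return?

9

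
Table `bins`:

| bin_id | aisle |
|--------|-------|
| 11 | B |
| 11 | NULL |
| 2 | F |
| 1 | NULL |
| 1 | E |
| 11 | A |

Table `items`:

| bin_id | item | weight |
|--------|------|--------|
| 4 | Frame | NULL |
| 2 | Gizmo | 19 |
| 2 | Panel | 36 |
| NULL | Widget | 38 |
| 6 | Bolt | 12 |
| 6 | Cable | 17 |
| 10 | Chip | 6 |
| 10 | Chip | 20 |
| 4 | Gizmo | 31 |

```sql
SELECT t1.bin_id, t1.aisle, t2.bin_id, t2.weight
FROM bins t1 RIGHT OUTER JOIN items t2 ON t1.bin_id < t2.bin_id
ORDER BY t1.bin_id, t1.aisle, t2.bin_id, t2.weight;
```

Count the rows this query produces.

RIGHT JOIN keeps every row from `items`; unmatched rows get NULL for `bins`'s columns.
Matching on t1.bin_id < t2.bin_id. A NULL in a compared column never satisfies the condition.
- bin_id=11: no matching t2 row.
- bin_id=11: no matching t2 row.
- bin_id=2: 6 matching t2 row(s), so 6 row(s) emitted.
- bin_id=1: 8 matching t2 row(s), so 8 row(s) emitted.
- bin_id=1: 8 matching t2 row(s), so 8 row(s) emitted.
- bin_id=11: no matching t2 row.
- 1 row(s) from t2 found no t1 partner → padded with NULL.
Total: 22 matched + 1 padded = 23 rows.

23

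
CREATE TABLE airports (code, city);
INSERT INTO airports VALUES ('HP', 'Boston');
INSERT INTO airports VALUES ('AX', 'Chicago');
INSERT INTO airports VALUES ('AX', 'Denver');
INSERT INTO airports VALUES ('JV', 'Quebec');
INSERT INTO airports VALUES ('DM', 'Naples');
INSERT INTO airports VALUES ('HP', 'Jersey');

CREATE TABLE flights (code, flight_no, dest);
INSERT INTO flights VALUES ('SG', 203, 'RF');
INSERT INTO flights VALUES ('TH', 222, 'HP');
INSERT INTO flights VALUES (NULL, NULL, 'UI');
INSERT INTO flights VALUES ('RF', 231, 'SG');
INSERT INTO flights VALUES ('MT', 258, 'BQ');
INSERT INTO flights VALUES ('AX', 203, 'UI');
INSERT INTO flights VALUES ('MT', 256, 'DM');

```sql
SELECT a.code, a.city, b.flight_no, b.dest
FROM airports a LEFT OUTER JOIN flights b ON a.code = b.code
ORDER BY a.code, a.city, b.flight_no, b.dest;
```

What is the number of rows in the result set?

LEFT JOIN keeps every row from `airports`; unmatched rows get NULL for `flights`'s columns.
Matching on a.code = b.code. A NULL in a compared column never satisfies the condition.
Matched pairs: 2; unmatched a rows kept: 4.
Total: 2 matched + 4 padded = 6 rows.

6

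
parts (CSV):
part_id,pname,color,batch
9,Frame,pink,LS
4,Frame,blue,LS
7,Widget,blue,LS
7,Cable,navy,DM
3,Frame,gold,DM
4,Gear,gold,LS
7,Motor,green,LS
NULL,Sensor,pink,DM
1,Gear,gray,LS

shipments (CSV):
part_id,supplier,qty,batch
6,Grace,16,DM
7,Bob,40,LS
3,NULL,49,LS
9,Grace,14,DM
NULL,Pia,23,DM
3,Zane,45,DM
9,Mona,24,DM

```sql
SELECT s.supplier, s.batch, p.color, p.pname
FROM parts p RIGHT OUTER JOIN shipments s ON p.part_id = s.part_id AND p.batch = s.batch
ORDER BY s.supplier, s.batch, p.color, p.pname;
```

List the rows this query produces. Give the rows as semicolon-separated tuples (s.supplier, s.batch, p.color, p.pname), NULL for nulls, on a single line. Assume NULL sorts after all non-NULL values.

(Bob, LS, blue, Widget); (Bob, LS, green, Motor); (Grace, DM, NULL, NULL); (Grace, DM, NULL, NULL); (Mona, DM, NULL, NULL); (Pia, DM, NULL, NULL); (Zane, DM, gold, Frame); (NULL, LS, NULL, NULL)

RIGHT JOIN keeps every row from `shipments`; unmatched rows get NULL for `parts`'s columns.
Matching on p.part_id = s.part_id AND p.batch = s.batch. A NULL in a compared column never satisfies the condition.
- p row (part_id=9, batch=LS): no match.
- p row (part_id=4, batch=LS): no match.
- p row (part_id=7, batch=LS): matches 1 s row(s) → 1 output row(s).
- p row (part_id=7, batch=DM): no match.
- p row (part_id=3, batch=DM): matches 1 s row(s) → 1 output row(s).
- p row (part_id=4, batch=LS): no match.
- p row (part_id=7, batch=LS): matches 1 s row(s) → 1 output row(s).
- p row (part_id=NULL, batch=DM): no match.
- p row (part_id=1, batch=LS): no match.
- 5 row(s) from s found no p partner → padded with NULL.
After projecting and ordering:
s.supplier | s.batch | p.color | p.pname
Bob | LS | blue | Widget
Bob | LS | green | Motor
Grace | DM | NULL | NULL
Grace | DM | NULL | NULL
Mona | DM | NULL | NULL
Pia | DM | NULL | NULL
Zane | DM | gold | Frame
NULL | LS | NULL | NULL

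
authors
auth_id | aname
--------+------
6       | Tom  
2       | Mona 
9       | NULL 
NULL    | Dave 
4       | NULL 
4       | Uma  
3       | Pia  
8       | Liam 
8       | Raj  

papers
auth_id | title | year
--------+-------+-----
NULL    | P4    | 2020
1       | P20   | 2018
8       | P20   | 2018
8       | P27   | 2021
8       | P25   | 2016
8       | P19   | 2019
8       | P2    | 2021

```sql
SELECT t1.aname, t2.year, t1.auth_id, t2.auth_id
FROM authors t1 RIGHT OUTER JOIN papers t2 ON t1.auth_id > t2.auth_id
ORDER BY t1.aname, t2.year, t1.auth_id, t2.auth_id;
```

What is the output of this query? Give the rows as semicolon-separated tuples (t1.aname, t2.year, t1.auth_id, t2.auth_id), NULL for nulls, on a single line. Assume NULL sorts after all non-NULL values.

RIGHT JOIN keeps every row from `papers`; unmatched rows get NULL for `authors`'s columns.
Matching on t1.auth_id > t2.auth_id. A NULL in a compared column never satisfies the condition.
- t1 row (auth_id=6): matches 1 t2 row(s) → 1 output row(s).
- t1 row (auth_id=2): matches 1 t2 row(s) → 1 output row(s).
- t1 row (auth_id=9): matches 6 t2 row(s) → 6 output row(s).
- t1 row (auth_id=NULL): no match.
- t1 row (auth_id=4): matches 1 t2 row(s) → 1 output row(s).
- t1 row (auth_id=4): matches 1 t2 row(s) → 1 output row(s).
- t1 row (auth_id=3): matches 1 t2 row(s) → 1 output row(s).
- t1 row (auth_id=8): matches 1 t2 row(s) → 1 output row(s).
- t1 row (auth_id=8): matches 1 t2 row(s) → 1 output row(s).
- 1 t2 row(s) had no t1 match → kept, t1 columns NULL.

(Liam, 2018, 8, 1); (Mona, 2018, 2, 1); (Pia, 2018, 3, 1); (Raj, 2018, 8, 1); (Tom, 2018, 6, 1); (Uma, 2018, 4, 1); (NULL, 2016, 9, 8); (NULL, 2018, 4, 1); (NULL, 2018, 9, 1); (NULL, 2018, 9, 8); (NULL, 2019, 9, 8); (NULL, 2020, NULL, NULL); (NULL, 2021, 9, 8); (NULL, 2021, 9, 8)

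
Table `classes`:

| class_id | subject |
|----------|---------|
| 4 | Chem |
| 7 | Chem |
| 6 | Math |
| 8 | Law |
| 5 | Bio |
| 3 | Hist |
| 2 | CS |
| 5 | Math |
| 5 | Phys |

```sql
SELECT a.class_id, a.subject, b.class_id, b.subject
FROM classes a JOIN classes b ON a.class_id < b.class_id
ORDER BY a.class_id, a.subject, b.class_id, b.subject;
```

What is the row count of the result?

33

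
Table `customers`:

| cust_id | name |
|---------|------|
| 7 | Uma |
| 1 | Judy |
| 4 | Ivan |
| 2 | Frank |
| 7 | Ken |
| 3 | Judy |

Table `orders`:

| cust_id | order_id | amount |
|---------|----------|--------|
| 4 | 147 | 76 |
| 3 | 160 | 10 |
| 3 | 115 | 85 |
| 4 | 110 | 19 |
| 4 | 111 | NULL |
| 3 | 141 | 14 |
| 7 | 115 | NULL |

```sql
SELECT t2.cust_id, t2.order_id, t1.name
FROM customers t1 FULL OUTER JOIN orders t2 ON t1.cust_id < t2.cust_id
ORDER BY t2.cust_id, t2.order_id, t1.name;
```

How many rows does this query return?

21

FULL OUTER JOIN keeps every row from both sides; unmatched rows get NULL for the other side's columns.
Matching on t1.cust_id < t2.cust_id.
- t1 row (cust_id=7): no match → kept, t2 columns NULL.
- t1 row (cust_id=1): matches 7 t2 row(s) → 7 output row(s).
- t1 row (cust_id=4): matches 1 t2 row(s) → 1 output row(s).
- t1 row (cust_id=2): matches 7 t2 row(s) → 7 output row(s).
- t1 row (cust_id=7): no match → kept, t2 columns NULL.
- t1 row (cust_id=3): matches 4 t2 row(s) → 4 output row(s).
Total: 19 matched + 2 padded = 21 rows.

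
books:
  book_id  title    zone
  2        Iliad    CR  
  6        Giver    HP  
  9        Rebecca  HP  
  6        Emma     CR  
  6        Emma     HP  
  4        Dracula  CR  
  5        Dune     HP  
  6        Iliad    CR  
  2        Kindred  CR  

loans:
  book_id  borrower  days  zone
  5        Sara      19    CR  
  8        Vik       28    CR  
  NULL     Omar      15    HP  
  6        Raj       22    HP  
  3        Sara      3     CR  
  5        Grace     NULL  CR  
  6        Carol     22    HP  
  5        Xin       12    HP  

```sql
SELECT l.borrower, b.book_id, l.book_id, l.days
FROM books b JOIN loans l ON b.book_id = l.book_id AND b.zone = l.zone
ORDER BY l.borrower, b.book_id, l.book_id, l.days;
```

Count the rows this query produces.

INNER JOIN keeps only pairs where the ON condition holds.
Matching on b.book_id = l.book_id AND b.zone = l.zone. A NULL in a compared column never satisfies the condition.
Matched pairs: 5.
Total: 5 rows.

5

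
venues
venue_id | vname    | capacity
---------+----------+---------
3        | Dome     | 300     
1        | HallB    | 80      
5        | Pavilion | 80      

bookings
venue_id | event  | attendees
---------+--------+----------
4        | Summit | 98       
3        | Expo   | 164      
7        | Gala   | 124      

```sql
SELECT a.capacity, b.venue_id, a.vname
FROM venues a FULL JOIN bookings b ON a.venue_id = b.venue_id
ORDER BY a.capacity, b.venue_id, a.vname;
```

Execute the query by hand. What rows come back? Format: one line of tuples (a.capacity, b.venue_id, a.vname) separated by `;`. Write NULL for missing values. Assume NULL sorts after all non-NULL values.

(80, NULL, HallB); (80, NULL, Pavilion); (300, 3, Dome); (NULL, 4, NULL); (NULL, 7, NULL)

FULL OUTER JOIN keeps every row from both sides; unmatched rows get NULL for the other side's columns.
Matching on a.venue_id = b.venue_id.
- a[0] venue_id=3 → 1 match(es) in b → 1 row(s).
- a[1] venue_id=1 → no match; kept with NULLs on the b side.
- a[2] venue_id=5 → no match; kept with NULLs on the b side.
- 2 row(s) from b found no a partner → padded with NULL.
After projecting and ordering:
a.capacity | b.venue_id | a.vname
80 | NULL | HallB
80 | NULL | Pavilion
300 | 3 | Dome
NULL | 4 | NULL
NULL | 7 | NULL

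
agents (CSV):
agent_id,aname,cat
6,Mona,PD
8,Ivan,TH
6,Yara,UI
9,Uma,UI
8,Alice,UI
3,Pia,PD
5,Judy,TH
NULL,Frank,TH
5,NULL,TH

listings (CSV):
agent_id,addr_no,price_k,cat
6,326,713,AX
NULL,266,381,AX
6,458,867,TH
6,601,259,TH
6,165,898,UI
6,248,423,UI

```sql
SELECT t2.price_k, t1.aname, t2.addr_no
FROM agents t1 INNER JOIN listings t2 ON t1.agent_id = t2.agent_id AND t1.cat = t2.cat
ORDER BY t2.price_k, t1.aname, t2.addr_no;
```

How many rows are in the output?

2

INNER JOIN keeps only pairs where the ON condition holds.
Matching on t1.agent_id = t2.agent_id AND t1.cat = t2.cat. A NULL in a compared column never satisfies the condition.
Matched pairs: 2.
Total: 2 rows.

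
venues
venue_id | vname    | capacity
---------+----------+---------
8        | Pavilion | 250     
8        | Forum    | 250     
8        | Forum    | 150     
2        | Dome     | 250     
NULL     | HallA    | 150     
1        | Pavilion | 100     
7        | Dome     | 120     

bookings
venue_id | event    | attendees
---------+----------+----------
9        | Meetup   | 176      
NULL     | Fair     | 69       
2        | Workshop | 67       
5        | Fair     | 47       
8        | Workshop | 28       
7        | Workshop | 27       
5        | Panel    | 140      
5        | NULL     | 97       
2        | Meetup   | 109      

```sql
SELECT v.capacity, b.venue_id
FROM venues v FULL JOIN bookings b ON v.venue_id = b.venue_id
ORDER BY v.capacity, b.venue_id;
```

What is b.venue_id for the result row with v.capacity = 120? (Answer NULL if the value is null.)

FULL OUTER JOIN keeps every row from both sides; unmatched rows get NULL for the other side's columns.
Matching on v.venue_id = b.venue_id. A NULL in a compared column never satisfies the condition.
Matched pairs: 6; unmatched v rows kept: 2; unmatched b rows kept: 5.

7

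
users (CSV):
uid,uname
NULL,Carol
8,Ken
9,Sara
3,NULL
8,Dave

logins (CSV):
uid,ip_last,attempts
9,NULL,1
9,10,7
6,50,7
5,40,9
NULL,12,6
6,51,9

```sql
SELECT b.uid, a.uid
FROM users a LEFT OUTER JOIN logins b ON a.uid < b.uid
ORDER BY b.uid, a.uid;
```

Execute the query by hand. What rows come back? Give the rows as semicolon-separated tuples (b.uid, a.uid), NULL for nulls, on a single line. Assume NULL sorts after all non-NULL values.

(5, 3); (6, 3); (6, 3); (9, 3); (9, 3); (9, 8); (9, 8); (9, 8); (9, 8); (NULL, 9); (NULL, NULL)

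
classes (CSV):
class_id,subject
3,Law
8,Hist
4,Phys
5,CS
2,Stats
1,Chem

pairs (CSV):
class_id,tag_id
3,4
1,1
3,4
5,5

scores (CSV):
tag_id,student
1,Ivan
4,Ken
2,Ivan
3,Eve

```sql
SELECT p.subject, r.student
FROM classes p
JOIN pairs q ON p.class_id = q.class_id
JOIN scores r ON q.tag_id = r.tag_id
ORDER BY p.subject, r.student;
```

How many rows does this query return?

3

Joins associate left-to-right: classes INNER JOIN pairs on class_id gives 4 intermediate row(s).
Then INNER JOIN `scores r` on tag_id: keep only rows whose q.tag_id appears in r.
Result: 3 row(s).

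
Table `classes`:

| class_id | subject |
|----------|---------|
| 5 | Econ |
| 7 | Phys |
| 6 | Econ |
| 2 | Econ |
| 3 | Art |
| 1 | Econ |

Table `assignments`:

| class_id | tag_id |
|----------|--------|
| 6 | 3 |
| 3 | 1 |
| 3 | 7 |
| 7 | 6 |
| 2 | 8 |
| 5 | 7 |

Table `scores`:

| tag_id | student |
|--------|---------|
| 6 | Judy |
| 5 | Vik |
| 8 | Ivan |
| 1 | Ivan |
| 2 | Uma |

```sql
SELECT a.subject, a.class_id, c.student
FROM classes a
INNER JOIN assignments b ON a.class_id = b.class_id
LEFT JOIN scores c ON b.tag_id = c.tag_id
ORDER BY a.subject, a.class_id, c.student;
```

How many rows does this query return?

6

Joins associate left-to-right: classes INNER JOIN assignments on class_id gives 6 intermediate row(s).
Then LEFT JOIN `scores c` on tag_id: each of those 6 rows is kept; rows whose b.tag_id has no match in c get NULL for c's columns.
Result: 6 row(s).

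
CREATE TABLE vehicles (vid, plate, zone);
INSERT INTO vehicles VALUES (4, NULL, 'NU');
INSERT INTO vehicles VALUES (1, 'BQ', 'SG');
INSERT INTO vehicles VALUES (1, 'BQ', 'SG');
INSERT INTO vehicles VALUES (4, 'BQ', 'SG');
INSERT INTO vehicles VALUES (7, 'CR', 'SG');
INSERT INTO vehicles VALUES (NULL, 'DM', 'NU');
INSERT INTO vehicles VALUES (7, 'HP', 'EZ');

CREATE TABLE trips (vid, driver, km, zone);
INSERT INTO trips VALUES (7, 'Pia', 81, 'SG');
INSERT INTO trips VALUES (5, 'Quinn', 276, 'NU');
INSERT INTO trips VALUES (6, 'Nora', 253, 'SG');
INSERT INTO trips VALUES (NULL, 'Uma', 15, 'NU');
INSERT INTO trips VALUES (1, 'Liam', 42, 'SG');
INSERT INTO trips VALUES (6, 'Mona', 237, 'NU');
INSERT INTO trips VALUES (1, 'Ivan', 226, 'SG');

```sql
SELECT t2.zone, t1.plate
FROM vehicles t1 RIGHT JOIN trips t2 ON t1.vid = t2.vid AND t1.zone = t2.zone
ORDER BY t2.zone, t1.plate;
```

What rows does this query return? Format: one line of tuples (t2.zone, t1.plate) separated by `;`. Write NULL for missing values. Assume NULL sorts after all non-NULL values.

(NU, NULL); (NU, NULL); (NU, NULL); (SG, BQ); (SG, BQ); (SG, BQ); (SG, BQ); (SG, CR); (SG, NULL)

RIGHT JOIN keeps every row from `trips`; unmatched rows get NULL for `vehicles`'s columns.
Matching on t1.vid = t2.vid AND t1.zone = t2.zone. A NULL in a compared column never satisfies the condition.
Matched pairs: 5; unmatched t2 rows kept: 4.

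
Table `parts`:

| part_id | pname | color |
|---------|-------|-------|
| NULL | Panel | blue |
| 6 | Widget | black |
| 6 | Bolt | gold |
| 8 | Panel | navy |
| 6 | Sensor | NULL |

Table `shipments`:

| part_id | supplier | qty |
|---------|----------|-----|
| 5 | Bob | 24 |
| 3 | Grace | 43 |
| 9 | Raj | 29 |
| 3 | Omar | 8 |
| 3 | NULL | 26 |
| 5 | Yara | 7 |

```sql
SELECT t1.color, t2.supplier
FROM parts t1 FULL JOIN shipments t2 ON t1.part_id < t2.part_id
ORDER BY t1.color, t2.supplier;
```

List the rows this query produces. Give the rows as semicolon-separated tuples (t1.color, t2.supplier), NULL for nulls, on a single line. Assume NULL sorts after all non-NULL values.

(black, Raj); (blue, NULL); (gold, Raj); (navy, Raj); (NULL, Bob); (NULL, Grace); (NULL, Omar); (NULL, Raj); (NULL, Yara); (NULL, NULL)

FULL OUTER JOIN keeps every row from both sides; unmatched rows get NULL for the other side's columns.
Matching on t1.part_id < t2.part_id. A NULL in a compared column never satisfies the condition.
- t1[0] part_id=NULL → no match; kept with NULLs on the t2 side.
- t1[1] part_id=6 → 1 match(es) in t2 → 1 row(s).
- t1[2] part_id=6 → 1 match(es) in t2 → 1 row(s).
- t1[3] part_id=8 → 1 match(es) in t2 → 1 row(s).
- t1[4] part_id=6 → 1 match(es) in t2 → 1 row(s).
- 5 row(s) from t2 found no t1 partner → padded with NULL.
After projecting and ordering:
t1.color | t2.supplier
black | Raj
blue | NULL
gold | Raj
navy | Raj
NULL | Bob
NULL | Grace
NULL | Omar
NULL | Raj
NULL | Yara
NULL | NULL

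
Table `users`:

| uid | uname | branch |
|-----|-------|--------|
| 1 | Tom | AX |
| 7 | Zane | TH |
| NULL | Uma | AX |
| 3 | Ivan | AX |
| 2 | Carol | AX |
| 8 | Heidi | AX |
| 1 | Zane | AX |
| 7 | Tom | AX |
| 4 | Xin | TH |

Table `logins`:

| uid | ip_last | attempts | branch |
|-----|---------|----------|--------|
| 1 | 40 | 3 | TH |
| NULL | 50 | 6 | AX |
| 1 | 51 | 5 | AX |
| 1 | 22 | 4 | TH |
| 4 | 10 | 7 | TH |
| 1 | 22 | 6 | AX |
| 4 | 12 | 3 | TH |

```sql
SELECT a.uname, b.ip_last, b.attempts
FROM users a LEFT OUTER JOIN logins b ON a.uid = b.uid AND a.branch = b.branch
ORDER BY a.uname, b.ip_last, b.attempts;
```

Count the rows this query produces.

LEFT JOIN keeps every row from `users`; unmatched rows get NULL for `logins`'s columns.
Matching on a.uid = b.uid AND a.branch = b.branch. A NULL in a compared column never satisfies the condition.
- a[0] uid=1, branch=AX → 2 match(es) in b → 2 row(s).
- a[1] uid=7, branch=TH → no match; kept with NULLs on the b side.
- a[2] uid=NULL, branch=AX → no match; kept with NULLs on the b side.
- a[3] uid=3, branch=AX → no match; kept with NULLs on the b side.
- a[4] uid=2, branch=AX → no match; kept with NULLs on the b side.
- a[5] uid=8, branch=AX → no match; kept with NULLs on the b side.
- a[6] uid=1, branch=AX → 2 match(es) in b → 2 row(s).
- a[7] uid=7, branch=AX → no match; kept with NULLs on the b side.
- a[8] uid=4, branch=TH → 2 match(es) in b → 2 row(s).
Total: 6 matched + 6 padded = 12 rows.

12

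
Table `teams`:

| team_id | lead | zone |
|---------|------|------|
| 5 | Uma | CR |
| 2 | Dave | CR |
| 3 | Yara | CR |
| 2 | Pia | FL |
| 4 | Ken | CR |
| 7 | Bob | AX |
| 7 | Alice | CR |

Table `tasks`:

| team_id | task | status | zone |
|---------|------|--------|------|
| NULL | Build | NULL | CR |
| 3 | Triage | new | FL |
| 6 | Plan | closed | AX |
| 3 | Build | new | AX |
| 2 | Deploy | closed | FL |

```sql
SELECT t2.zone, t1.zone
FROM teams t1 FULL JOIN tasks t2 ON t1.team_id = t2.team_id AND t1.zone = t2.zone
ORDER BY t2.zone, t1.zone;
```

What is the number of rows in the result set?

11

FULL OUTER JOIN keeps every row from both sides; unmatched rows get NULL for the other side's columns.
Matching on t1.team_id = t2.team_id AND t1.zone = t2.zone. A NULL in a compared column never satisfies the condition.
Matched pairs: 1; unmatched t1 rows kept: 6; unmatched t2 rows kept: 4.
Total: 1 matched + 10 padded = 11 rows.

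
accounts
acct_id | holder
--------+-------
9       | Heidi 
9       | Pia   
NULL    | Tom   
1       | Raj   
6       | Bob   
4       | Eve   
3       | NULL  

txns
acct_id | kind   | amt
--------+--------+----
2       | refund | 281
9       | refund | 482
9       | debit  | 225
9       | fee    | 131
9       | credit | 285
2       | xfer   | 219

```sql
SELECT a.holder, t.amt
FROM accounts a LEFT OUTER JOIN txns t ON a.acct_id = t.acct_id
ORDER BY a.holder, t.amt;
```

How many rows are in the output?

LEFT JOIN keeps every row from `accounts`; unmatched rows get NULL for `txns`'s columns.
Matching on a.acct_id = t.acct_id. A NULL in a compared column never satisfies the condition.
Matched pairs: 8; unmatched a rows kept: 5.
Total: 8 matched + 5 padded = 13 rows.

13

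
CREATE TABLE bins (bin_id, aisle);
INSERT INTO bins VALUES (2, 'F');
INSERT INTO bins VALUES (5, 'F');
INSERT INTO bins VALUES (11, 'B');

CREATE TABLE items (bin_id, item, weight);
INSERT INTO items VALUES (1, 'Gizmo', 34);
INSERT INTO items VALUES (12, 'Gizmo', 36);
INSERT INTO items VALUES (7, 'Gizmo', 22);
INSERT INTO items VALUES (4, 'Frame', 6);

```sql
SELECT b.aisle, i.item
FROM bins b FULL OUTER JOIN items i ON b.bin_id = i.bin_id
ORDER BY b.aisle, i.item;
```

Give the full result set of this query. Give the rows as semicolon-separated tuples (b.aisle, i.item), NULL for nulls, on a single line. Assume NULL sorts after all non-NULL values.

FULL OUTER JOIN keeps every row from both sides; unmatched rows get NULL for the other side's columns.
Matching on b.bin_id = i.bin_id.
Matched pairs: 0; unmatched b rows kept: 3; unmatched i rows kept: 4.

(B, NULL); (F, NULL); (F, NULL); (NULL, Frame); (NULL, Gizmo); (NULL, Gizmo); (NULL, Gizmo)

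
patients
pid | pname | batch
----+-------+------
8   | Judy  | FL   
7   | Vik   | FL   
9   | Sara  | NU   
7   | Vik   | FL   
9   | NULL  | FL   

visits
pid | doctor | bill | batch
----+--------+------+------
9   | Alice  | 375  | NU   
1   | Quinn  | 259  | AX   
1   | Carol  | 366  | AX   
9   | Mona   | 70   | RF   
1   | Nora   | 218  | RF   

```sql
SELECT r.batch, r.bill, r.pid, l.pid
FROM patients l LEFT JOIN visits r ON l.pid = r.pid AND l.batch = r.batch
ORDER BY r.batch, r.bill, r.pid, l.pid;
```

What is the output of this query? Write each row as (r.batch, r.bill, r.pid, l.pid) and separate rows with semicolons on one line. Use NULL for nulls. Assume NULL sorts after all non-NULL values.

LEFT JOIN keeps every row from `patients`; unmatched rows get NULL for `visits`'s columns.
Matching on l.pid = r.pid AND l.batch = r.batch.
Matched pairs: 1; unmatched l rows kept: 4.

(NU, 375, 9, 9); (NULL, NULL, NULL, 7); (NULL, NULL, NULL, 7); (NULL, NULL, NULL, 8); (NULL, NULL, NULL, 9)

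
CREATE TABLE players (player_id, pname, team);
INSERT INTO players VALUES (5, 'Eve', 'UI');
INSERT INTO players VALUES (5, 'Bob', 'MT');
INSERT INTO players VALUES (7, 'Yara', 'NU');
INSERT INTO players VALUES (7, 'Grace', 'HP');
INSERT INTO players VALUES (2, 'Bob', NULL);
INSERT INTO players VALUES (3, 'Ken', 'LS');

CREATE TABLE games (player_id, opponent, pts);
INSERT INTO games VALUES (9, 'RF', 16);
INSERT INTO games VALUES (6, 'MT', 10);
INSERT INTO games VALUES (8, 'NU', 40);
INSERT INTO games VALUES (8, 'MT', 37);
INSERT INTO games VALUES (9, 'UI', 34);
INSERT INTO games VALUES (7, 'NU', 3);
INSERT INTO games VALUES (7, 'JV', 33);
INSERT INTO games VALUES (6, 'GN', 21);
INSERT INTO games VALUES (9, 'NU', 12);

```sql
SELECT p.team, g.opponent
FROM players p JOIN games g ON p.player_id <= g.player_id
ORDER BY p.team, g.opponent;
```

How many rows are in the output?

50

INNER JOIN keeps only pairs where the ON condition holds.
Matching on p.player_id <= g.player_id.
Matched pairs: 50.
Total: 50 rows.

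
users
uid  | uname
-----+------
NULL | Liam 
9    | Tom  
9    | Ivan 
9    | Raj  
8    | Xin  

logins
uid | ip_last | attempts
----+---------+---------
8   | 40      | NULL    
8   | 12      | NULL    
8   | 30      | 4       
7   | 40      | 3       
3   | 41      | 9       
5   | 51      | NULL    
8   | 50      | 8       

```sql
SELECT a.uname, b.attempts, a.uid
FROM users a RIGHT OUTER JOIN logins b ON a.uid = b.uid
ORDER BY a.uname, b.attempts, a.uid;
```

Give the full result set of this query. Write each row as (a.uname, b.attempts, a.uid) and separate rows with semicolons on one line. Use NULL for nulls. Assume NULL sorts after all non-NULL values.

(Xin, 4, 8); (Xin, 8, 8); (Xin, NULL, 8); (Xin, NULL, 8); (NULL, 3, NULL); (NULL, 9, NULL); (NULL, NULL, NULL)

RIGHT JOIN keeps every row from `logins`; unmatched rows get NULL for `users`'s columns.
Matching on a.uid = b.uid. A NULL in a compared column never satisfies the condition.
- a[0] uid=NULL → no match.
- a[1] uid=9 → no match.
- a[2] uid=9 → no match.
- a[3] uid=9 → no match.
- a[4] uid=8 → 4 match(es) in b → 4 row(s).
- 3 row(s) from b found no a partner → padded with NULL.
After projecting and ordering:
a.uname | b.attempts | a.uid
Xin | 4 | 8
Xin | 8 | 8
Xin | NULL | 8
Xin | NULL | 8
NULL | 3 | NULL
NULL | 9 | NULL
NULL | NULL | NULL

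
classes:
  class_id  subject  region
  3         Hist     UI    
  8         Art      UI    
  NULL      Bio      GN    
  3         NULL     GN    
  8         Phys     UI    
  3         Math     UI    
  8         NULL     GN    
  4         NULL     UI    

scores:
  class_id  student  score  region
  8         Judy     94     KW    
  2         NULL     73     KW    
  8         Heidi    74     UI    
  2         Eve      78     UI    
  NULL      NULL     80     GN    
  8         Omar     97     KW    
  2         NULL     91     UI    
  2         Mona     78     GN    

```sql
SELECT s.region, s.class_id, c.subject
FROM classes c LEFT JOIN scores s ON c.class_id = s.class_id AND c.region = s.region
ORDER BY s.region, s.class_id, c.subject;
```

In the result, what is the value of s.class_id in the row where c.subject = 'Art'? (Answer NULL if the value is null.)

8

LEFT JOIN keeps every row from `classes`; unmatched rows get NULL for `scores`'s columns.
Matching on c.class_id = s.class_id AND c.region = s.region. A NULL in a compared column never satisfies the condition.
- c (class_id=3, region=UI) has no partner → padded with NULL.
- c (class_id=8, region=UI) pairs with 1 row(s) of s.
- c (class_id=NULL, region=GN) has no partner → padded with NULL.
- c (class_id=3, region=GN) has no partner → padded with NULL.
- c (class_id=8, region=UI) pairs with 1 row(s) of s.
- c (class_id=3, region=UI) has no partner → padded with NULL.
- c (class_id=8, region=GN) has no partner → padded with NULL.
- c (class_id=4, region=UI) has no partner → padded with NULL.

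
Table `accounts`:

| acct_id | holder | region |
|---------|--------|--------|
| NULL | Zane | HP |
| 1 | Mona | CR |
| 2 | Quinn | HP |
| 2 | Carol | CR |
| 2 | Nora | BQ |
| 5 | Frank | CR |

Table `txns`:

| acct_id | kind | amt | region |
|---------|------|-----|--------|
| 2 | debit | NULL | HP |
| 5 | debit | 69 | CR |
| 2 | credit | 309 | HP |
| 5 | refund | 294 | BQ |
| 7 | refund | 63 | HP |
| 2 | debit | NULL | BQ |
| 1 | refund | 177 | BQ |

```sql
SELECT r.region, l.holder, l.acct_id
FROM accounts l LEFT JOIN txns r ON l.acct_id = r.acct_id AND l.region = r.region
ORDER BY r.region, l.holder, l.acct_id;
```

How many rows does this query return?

7

LEFT JOIN keeps every row from `accounts`; unmatched rows get NULL for `txns`'s columns.
Matching on l.acct_id = r.acct_id AND l.region = r.region. A NULL in a compared column never satisfies the condition.
- l row (acct_id=NULL, region=HP): no match → kept, r columns NULL.
- l row (acct_id=1, region=CR): no match → kept, r columns NULL.
- l row (acct_id=2, region=HP): matches 2 r row(s) → 2 output row(s).
- l row (acct_id=2, region=CR): no match → kept, r columns NULL.
- l row (acct_id=2, region=BQ): matches 1 r row(s) → 1 output row(s).
- l row (acct_id=5, region=CR): matches 1 r row(s) → 1 output row(s).
Total: 4 matched + 3 padded = 7 rows.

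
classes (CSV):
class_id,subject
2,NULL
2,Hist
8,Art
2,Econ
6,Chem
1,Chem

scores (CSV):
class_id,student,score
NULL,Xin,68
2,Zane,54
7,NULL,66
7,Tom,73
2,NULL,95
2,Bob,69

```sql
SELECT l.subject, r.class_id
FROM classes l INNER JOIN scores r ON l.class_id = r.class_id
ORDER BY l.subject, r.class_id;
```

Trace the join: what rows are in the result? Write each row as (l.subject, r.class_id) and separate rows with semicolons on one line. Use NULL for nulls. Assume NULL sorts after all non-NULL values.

INNER JOIN keeps only pairs where the ON condition holds.
Matching on l.class_id = r.class_id. A NULL in a compared column never satisfies the condition.
Matched pairs: 9.

(Econ, 2); (Econ, 2); (Econ, 2); (Hist, 2); (Hist, 2); (Hist, 2); (NULL, 2); (NULL, 2); (NULL, 2)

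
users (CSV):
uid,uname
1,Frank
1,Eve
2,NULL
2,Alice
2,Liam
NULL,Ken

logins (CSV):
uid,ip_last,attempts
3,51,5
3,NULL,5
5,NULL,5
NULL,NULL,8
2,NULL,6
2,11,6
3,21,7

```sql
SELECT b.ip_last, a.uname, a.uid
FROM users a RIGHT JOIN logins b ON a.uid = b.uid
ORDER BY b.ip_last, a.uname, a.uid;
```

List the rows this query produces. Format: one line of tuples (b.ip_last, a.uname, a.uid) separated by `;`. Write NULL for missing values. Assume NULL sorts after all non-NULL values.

(11, Alice, 2); (11, Liam, 2); (11, NULL, 2); (21, NULL, NULL); (51, NULL, NULL); (NULL, Alice, 2); (NULL, Liam, 2); (NULL, NULL, 2); (NULL, NULL, NULL); (NULL, NULL, NULL); (NULL, NULL, NULL)

RIGHT JOIN keeps every row from `logins`; unmatched rows get NULL for `users`'s columns.
Matching on a.uid = b.uid. A NULL in a compared column never satisfies the condition.
- a (uid=1) has no partner in b.
- a (uid=1) has no partner in b.
- a (uid=2) pairs with 2 row(s) of b.
- a (uid=2) pairs with 2 row(s) of b.
- a (uid=2) pairs with 2 row(s) of b.
- a (uid=NULL) has no partner in b.
- 5 b row(s) had no a match → kept, a columns NULL.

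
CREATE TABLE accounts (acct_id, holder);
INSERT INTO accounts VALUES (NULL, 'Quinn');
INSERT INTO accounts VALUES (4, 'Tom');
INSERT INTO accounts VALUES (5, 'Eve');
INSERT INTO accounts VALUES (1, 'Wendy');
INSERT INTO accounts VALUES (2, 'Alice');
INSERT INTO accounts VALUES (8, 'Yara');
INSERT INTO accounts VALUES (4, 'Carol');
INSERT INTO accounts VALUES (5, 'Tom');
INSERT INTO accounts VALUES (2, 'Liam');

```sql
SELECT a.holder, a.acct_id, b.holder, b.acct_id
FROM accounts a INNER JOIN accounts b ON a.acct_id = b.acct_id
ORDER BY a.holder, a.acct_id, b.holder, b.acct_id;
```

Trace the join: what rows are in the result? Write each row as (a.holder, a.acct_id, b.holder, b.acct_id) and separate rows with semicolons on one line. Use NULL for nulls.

INNER JOIN keeps only pairs where the ON condition holds.
Matching on a.acct_id = b.acct_id. A NULL in a compared column never satisfies the condition.
- acct_id=NULL: no matching b row, dropped.
- acct_id=4: 2 matching b row(s), so 2 row(s) emitted.
- acct_id=5: 2 matching b row(s), so 2 row(s) emitted.
- acct_id=1: 1 matching b row(s), so 1 row(s) emitted.
- acct_id=2: 2 matching b row(s), so 2 row(s) emitted.
- acct_id=8: 1 matching b row(s), so 1 row(s) emitted.
- acct_id=4: 2 matching b row(s), so 2 row(s) emitted.
- acct_id=5: 2 matching b row(s), so 2 row(s) emitted.
- acct_id=2: 2 matching b row(s), so 2 row(s) emitted.

(Alice, 2, Alice, 2); (Alice, 2, Liam, 2); (Carol, 4, Carol, 4); (Carol, 4, Tom, 4); (Eve, 5, Eve, 5); (Eve, 5, Tom, 5); (Liam, 2, Alice, 2); (Liam, 2, Liam, 2); (Tom, 4, Carol, 4); (Tom, 4, Tom, 4); (Tom, 5, Eve, 5); (Tom, 5, Tom, 5); (Wendy, 1, Wendy, 1); (Yara, 8, Yara, 8)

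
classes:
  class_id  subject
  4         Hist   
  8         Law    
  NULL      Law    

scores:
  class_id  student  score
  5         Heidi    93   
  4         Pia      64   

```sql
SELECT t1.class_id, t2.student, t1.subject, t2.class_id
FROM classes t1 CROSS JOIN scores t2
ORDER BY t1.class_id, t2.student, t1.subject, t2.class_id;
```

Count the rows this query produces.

6

CROSS JOIN pairs every row of `classes` with every row of `scores`: 3 × 2 = 6 rows.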